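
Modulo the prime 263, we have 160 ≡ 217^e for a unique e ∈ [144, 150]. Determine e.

Compute 217^144 mod 263 = 95, then multiply by 217 repeatedly:
  217^144=95  217^145=101  217^146=88  217^147=160
Found 160 at exponent 147.

147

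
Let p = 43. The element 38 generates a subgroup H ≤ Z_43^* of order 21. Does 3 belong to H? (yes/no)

no

⟨38⟩ has order 21; its elements mod 43 are {1, 4, 6, 9, 10, 11, 13, 14, 15, 16, 17, 21, 23, 24, 25, 31, 35, 36, 38, 40, 41}.
3 is not in this set.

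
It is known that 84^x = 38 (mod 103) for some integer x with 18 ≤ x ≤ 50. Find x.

50

Compute 84^18 mod 103 = 34, then multiply by 84 repeatedly:
  84^18=34  84^19=75  84^20=17  84^21=89  84^22=60
  84^23=96  84^24=30  84^25=48  84^26=15  84^27=24
  84^28=59  84^29=12  84^30=81  84^31=6  84^32=92
  84^33=3  84^34=46  84^35=53  84^36=23  84^37=78
  84^38=63  84^39=39  84^40=83  84^41=71  84^42=93
  84^43=87  84^44=98  84^45=95  84^46=49  84^47=99
  84^48=76  84^49=101  84^50=38
Found 38 at exponent 50.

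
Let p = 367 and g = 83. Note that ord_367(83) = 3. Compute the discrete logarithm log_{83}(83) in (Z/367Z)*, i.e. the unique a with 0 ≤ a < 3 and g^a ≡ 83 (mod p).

1

Successive powers of 83 modulo 367:
  83^0=1  83^1=83
So 83^1 ≡ 83 (mod 367), giving a = 1.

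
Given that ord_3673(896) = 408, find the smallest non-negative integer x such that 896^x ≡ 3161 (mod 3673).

Baby-step giant-step with m = ceil(sqrt(408)) = 21.
Baby table (896^j mod 3673 for j=0..20):
  0:1  1:896  2:2102  3:2816  4:3458  5:2029  6:3522  7:605
  8:2149  9:852  10:3081  11:2153  12:763  13:470  14:2398  15:3576
  16:1240  17:1794  18:2323  19:2490  20:1529
Giant step factor: 896^(-21) ≡ 3020 (mod 3673).
Scan 3161·3020^i mod 3673 for i = 0, 1, …:
  i=0: 3161   i=1: 93   i=2: 1712   i=3: 2329
  i=4: 3458
Match at i=4, j=4: x = 4·21 + 4 = 88.

88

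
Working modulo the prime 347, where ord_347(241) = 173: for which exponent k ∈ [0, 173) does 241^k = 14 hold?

137

Baby-step giant-step with m = ceil(sqrt(173)) = 14.
Baby table (241^j mod 347 for j=0..13):
  0:1  1:241  2:132  3:235  4:74  5:137  6:52  7:40
  8:271  9:75  10:31  11:184  12:275  13:345
Giant step factor: 241^(-14) ≡ 329 (mod 347).
Scan 14·329^i mod 347 for i = 0, 1, …:
  i=0: 14   i=1: 95   i=2: 25   i=3: 244
  i=4: 119   i=5: 287   i=6: 39   i=7: 339
  i=8: 144   i=9: 184
Match at i=9, j=11: k = 9·14 + 11 = 137.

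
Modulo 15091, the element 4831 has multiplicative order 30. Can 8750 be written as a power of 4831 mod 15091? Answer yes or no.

8750 ∈ ⟨4831⟩ iff 8750^30 ≡ 1 (mod 15091), since |⟨4831⟩| = 30.
8750^30 mod 15091 = 1.
Since 1 = 1, 8750 lies in the subgroup.

yes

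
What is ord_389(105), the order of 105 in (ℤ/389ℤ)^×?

The order of 105 must divide p − 1 = 388 = 2^2 · 97.
Divisors: 1, 2, 4, 97, 194, 388.
Check each in increasing order: 105^1 ≡ 105;  105^2 ≡ 133;  105^4 ≡ 184;  105^97 ≡ 274;  105^194 ≡ 388;  105^388 ≡ 1.
Smallest exponent giving 1 is 388.

388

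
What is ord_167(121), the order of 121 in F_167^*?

83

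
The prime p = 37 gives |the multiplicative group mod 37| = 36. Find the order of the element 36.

The order of 36 must divide p − 1 = 36 = 2^2 · 3^2.
Divisors: 1, 2, 3, 4, 6, 9, 12, 18, 36.
Check each in increasing order: 36^1 ≡ 36;  36^2 ≡ 1.
Smallest exponent giving 1 is 2.

2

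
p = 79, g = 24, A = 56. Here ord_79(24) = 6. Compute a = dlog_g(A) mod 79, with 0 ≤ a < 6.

Successive powers of 24 modulo 79:
  24^0=1  24^1=24  24^2=23  24^3=78  24^4=55  24^5=56
So 24^5 ≡ 56 (mod 79), giving a = 5.

5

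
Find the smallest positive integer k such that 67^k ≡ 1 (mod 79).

The order of 67 must divide p − 1 = 78 = 2 · 3 · 13.
Divisors: 1, 2, 3, 6, 13, 26, 39, 78.
Check each in increasing order: 67^1 ≡ 67;  67^2 ≡ 65;  67^3 ≡ 10;  67^6 ≡ 21;  67^13 ≡ 1.
Smallest exponent giving 1 is 13.

13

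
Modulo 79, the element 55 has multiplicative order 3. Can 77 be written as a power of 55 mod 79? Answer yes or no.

no

⟨55⟩ has order 3; its elements mod 79 are {1, 23, 55}.
77 is not in this set.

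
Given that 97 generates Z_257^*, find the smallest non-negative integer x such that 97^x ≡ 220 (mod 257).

45

Baby-step giant-step with m = ceil(sqrt(256)) = 16.
Baby table (97^j mod 257 for j=0..15):
  0:1  1:97  2:157  3:66  4:234  5:82  6:244  7:24
  8:15  9:170  10:42  11:219  12:169  13:202  14:62  15:103
Giant step factor: 97^(-16) ≡ 8 (mod 257).
Scan 220·8^i mod 257 for i = 0, 1, …:
  i=0: 220   i=1: 218   i=2: 202
Match at i=2, j=13: x = 2·16 + 13 = 45.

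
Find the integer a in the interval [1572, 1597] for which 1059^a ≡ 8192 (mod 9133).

Compute 1059^1572 mod 9133 = 8117, then multiply by 1059 repeatedly:
  1059^1572=8117  1059^1573=1750  1059^1574=8384  1059^1575=1380  1059^1576=140
  1059^1577=2132  1059^1578=1937  1059^1579=5491  1059^1580=6381  1059^1581=8192
Found 8192 at exponent 1581.

1581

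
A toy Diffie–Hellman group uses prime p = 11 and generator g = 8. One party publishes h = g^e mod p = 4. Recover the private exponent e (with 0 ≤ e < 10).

Successive powers of 8 modulo 11:
  8^0=1  8^1=8  8^2=9  8^3=6  8^4=4
So 8^4 ≡ 4 (mod 11), giving e = 4.

4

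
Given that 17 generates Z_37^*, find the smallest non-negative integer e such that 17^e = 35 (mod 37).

Successive powers of 17 modulo 37:
  17^0=1  17^1=17  17^2=30  17^3=29  17^4=12  17^5=19
  17^6=27  17^7=15  17^8=33  17^9=6  17^10=28  17^11=32
  17^12=26  17^13=35
So 17^13 ≡ 35 (mod 37), giving e = 13.

13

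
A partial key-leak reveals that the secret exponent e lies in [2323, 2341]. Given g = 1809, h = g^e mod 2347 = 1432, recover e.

Compute 1809^2323 mod 2347 = 1245, then multiply by 1809 repeatedly:
  1809^2323=1245  1809^2324=1432
Found 1432 at exponent 2324.

2324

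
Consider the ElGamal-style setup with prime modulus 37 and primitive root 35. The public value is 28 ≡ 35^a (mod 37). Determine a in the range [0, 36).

34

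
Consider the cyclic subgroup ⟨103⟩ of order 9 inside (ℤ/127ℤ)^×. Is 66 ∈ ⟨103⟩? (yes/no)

66 ∈ ⟨103⟩ iff 66^9 ≡ 1 (mod 127), since |⟨103⟩| = 9.
66^9 mod 127 = 125.
Since 125 ≠ 1, 66 does not lie in the subgroup.

no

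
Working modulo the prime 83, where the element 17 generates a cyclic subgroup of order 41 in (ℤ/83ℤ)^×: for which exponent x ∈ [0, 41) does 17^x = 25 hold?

20

Successive powers of 17 modulo 83:
  17^0=1  17^1=17  17^2=40  17^3=16  17^4=23  17^5=59
  17^6=7  17^7=36  17^8=31  17^9=29  17^10=78  17^11=81
  17^12=49  17^13=3  17^14=51  17^15=37  17^16=48  17^17=69
  17^18=11  17^19=21  17^20=25
So 17^20 ≡ 25 (mod 83), giving x = 20.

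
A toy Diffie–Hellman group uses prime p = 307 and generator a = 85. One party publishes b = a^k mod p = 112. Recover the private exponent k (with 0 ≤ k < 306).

Baby-step giant-step with m = ceil(sqrt(306)) = 18.
Baby table (85^j mod 307 for j=0..17):
  0:1  1:85  2:164  3:125  4:187  5:238  6:275  7:43
  8:278  9:298  10:156  11:59  12:103  13:159  14:7  15:288
  16:227  17:261
Giant step factor: 85^(-18) ≡ 235 (mod 307).
Scan 112·235^i mod 307 for i = 0, 1, …:
  i=0: 112   i=1: 225   i=2: 71   i=3: 107
  i=4: 278
Match at i=4, j=8: k = 4·18 + 8 = 80.

80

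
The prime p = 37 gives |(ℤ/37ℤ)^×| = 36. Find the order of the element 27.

6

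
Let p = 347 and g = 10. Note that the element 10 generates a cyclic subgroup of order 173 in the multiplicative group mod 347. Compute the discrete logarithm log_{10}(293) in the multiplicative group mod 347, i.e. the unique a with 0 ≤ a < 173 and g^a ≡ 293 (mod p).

6

Successive powers of 10 modulo 347:
  10^0=1  10^1=10  10^2=100  10^3=306  10^4=284  10^5=64
  10^6=293
So 10^6 ≡ 293 (mod 347), giving a = 6.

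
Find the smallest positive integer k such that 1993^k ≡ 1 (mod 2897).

The order of 1993 must divide p − 1 = 2896 = 2^4 · 181.
Divisors: 1, 2, 4, 8, 16, 181, 362, 724, 1448, 2896.
Check each in increasing order: 1993^1 ≡ 1993;  1993^2 ≡ 262;  1993^4 ≡ 2013;  1993^8 ≡ 2163;  1993^16 ≡ 2811;  1993^181 ≡ 2896;  1993^362 ≡ 1.
Smallest exponent giving 1 is 362.

362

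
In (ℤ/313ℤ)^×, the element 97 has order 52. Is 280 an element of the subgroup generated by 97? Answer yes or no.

yes

280 ∈ ⟨97⟩ iff 280^52 ≡ 1 (mod 313), since |⟨97⟩| = 52.
280^52 mod 313 = 1.
Since 1 = 1, 280 lies in the subgroup.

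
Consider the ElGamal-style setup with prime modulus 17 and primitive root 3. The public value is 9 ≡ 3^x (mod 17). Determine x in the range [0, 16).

Successive powers of 3 modulo 17:
  3^0=1  3^1=3  3^2=9
So 3^2 ≡ 9 (mod 17), giving x = 2.

2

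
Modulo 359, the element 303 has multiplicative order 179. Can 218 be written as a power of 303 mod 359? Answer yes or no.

no

218 ∈ ⟨303⟩ iff 218^179 ≡ 1 (mod 359), since |⟨303⟩| = 179.
218^179 mod 359 = 358.
Since 358 ≠ 1, 218 does not lie in the subgroup.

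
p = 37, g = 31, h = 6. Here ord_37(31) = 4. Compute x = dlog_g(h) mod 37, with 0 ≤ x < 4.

3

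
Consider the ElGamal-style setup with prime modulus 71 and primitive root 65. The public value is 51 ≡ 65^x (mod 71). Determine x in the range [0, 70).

Baby-step giant-step with m = ceil(sqrt(70)) = 9.
Baby table (65^j mod 71 for j=0..8):
  0:1  1:65  2:36  3:68  4:18  5:34  6:9  7:17
  8:40
Giant step factor: 65^(-9) ≡ 21 (mod 71).
Scan 51·21^i mod 71 for i = 0, 1, …:
  i=0: 51   i=1: 6   i=2: 55   i=3: 19
  i=4: 44   i=5: 1
Match at i=5, j=0: x = 5·9 + 0 = 45.

45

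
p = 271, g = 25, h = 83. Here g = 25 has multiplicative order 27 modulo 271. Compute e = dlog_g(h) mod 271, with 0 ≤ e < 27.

2

Successive powers of 25 modulo 271:
  25^0=1  25^1=25  25^2=83
So 25^2 ≡ 83 (mod 271), giving e = 2.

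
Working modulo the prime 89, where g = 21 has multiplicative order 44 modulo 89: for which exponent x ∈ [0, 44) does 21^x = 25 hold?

6

Baby-step giant-step with m = ceil(sqrt(44)) = 7.
Baby table (21^j mod 89 for j=0..6):
  0:1  1:21  2:85  3:5  4:16  5:69  6:25
Giant step factor: 21^(-7) ≡ 79 (mod 89).
Scan 25·79^i mod 89 for i = 0, 1, …:
  i=0: 25
Match at i=0, j=6: x = 0·7 + 6 = 6.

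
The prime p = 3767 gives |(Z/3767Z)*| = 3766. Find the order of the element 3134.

269

The order of 3134 must divide p − 1 = 3766 = 2 · 7 · 269.
Divisors: 1, 2, 7, 14, 269, 538, 1883, 3766.
Check each in increasing order: 3134^1 ≡ 3134;  3134^2 ≡ 1387;  3134^7 ≡ 2320;  3134^14 ≡ 3124;  3134^269 ≡ 1.
Smallest exponent giving 1 is 269.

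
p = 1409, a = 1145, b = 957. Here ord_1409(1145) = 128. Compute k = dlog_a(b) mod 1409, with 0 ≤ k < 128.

Baby-step giant-step with m = ceil(sqrt(128)) = 12.
Baby table (1145^j mod 1409 for j=0..11):
  0:1  1:1145  2:655  3:387  4:689  5:1274  6:415  7:342
  8:1297  9:1388  10:1317  11:335
Giant step factor: 1145^(-12) ≡ 1116 (mod 1409).
Scan 957·1116^i mod 1409 for i = 0, 1, …:
  i=0: 957   i=1: 1399   i=2: 112   i=3: 1000
  i=4: 72   i=5: 39   i=6: 1254   i=7: 327
  i=8: 1
Match at i=8, j=0: k = 8·12 + 0 = 96.

96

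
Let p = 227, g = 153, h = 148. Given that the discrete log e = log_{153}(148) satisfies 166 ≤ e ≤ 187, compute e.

185

Compute 153^166 mod 227 = 189, then multiply by 153 repeatedly:
  153^166=189  153^167=88  153^168=71  153^169=194  153^170=172
  153^171=211  153^172=49  153^173=6  153^174=10  153^175=168
  153^176=53  153^177=164  153^178=122  153^179=52  153^180=11
  153^181=94  153^182=81  153^183=135  153^184=225  153^185=148
Found 148 at exponent 185.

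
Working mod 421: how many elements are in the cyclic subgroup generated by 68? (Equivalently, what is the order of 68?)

The order of 68 must divide p − 1 = 420 = 2^2 · 3 · 5 · 7.
Divisors: 1, 2, 3, 4, 5, 6, 7, 10, 12, 14, 15, 20, 21, 28, 30, 35, 42, 60, 70, 84, 105, 140, 210, 420.
Check each in increasing order: 68^1 ≡ 68;  68^2 ≡ 414;  68^3 ≡ 366;  68^4 ≡ 49;  68^5 ≡ 385;  68^6 ≡ 78;  68^7 ≡ 252;  68^10 ≡ 33;  68^12 ≡ 190;  68^14 ≡ 354;  68^15 ≡ 75;  68^20 ≡ 247;  68^21 ≡ 377;  68^28 ≡ 279;  68^30 ≡ 152;  68^35 ≡ 1.
Smallest exponent giving 1 is 35.

35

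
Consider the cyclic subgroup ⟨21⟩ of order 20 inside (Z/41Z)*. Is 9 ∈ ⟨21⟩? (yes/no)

9 ∈ ⟨21⟩ iff 9^20 ≡ 1 (mod 41), since |⟨21⟩| = 20.
9^20 mod 41 = 1.
Since 1 = 1, 9 lies in the subgroup.

yes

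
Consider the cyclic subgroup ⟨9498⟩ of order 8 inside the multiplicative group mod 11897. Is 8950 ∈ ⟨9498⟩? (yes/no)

⟨9498⟩ has order 8; its elements mod 11897 are {1, 2399, 2947, 3035, 8862, 8950, 9498, 11896}.
8950 is in this set.

yes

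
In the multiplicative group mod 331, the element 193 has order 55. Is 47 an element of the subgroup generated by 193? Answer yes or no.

no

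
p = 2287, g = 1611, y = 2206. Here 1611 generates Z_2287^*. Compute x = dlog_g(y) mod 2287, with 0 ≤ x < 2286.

483

Baby-step giant-step with m = ceil(sqrt(2286)) = 48.
Baby table (1611^j mod 2287 for j=0..47):
  0:1  1:1611  2:1863  3:749  4:1390  5:317  6:686  7:525
  8:1872  9:1526  10:2148  11:197  12:1761  13:1091  14:1185  15:1677
  16:700  17:209  18:510  19:577  20:1025  21:61  22:2217  23:1580
  24:2236  25:171  26:1041  27:680  28:7  29:2129  30:1606  31:669
  32:582  33:2219  34:228  35:1388  36:1669  37:1534  38:1314  39:1379
  40:892  41:776  42:1434  43:304  44:326  45:1463  46:1283  47:1752
Giant step factor: 1611^(-48) ≡ 925 (mod 2287).
Scan 2206·925^i mod 2287 for i = 0, 1, …:
  i=0: 2206   i=1: 546   i=2: 1910   i=3: 1186
  i=4: 1577   i=5: 1906   i=6: 2060   i=7: 429
  i=8: 1174   i=9: 1912   i=10: 749
Match at i=10, j=3: x = 10·48 + 3 = 483.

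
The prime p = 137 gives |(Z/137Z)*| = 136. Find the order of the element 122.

The order of 122 must divide p − 1 = 136 = 2^3 · 17.
Divisors: 1, 2, 4, 8, 17, 34, 68, 136.
Check each in increasing order: 122^1 ≡ 122;  122^2 ≡ 88;  122^4 ≡ 72;  122^8 ≡ 115;  122^17 ≡ 1.
Smallest exponent giving 1 is 17.

17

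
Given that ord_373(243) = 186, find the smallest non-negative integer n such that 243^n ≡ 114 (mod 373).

79

Baby-step giant-step with m = ceil(sqrt(186)) = 14.
Baby table (243^j mod 373 for j=0..13):
  0:1  1:243  2:115  3:343  4:170  5:280  6:154  7:122
  8:179  9:229  10:70  11:225  12:217  13:138
Giant step factor: 243^(-14) ≡ 259 (mod 373).
Scan 114·259^i mod 373 for i = 0, 1, …:
  i=0: 114   i=1: 59   i=2: 361   i=3: 249
  i=4: 335   i=5: 229
Match at i=5, j=9: n = 5·14 + 9 = 79.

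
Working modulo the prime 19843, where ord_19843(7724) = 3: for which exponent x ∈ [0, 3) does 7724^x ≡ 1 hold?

0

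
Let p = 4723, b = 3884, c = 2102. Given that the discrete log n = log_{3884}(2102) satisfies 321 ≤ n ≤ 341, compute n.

327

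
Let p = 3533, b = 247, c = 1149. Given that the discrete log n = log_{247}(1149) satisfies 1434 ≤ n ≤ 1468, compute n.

1451

Compute 247^1434 mod 3533 = 1122, then multiply by 247 repeatedly:
  247^1434=1122  247^1435=1560  247^1436=223  247^1437=2086  247^1438=2957
  247^1439=2581  247^1440=1567  247^1441=1952  247^1442=1656  247^1443=2737
  247^1444=1236  247^1445=1454  247^1446=2305  247^1447=522  247^1448=1746
  247^1449=236  247^1450=1764  247^1451=1149
Found 1149 at exponent 1451.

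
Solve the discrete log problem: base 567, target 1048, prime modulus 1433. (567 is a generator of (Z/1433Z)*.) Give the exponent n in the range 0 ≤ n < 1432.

Baby-step giant-step with m = ceil(sqrt(1432)) = 38.
Baby table (567^j mod 1433 for j=0..37):
  0:1  1:567  2:497  3:931  4:533  5:1281  6:1229  7:405
  8:355  9:665  10:176  11:915  12:59  13:494  14:663  15:475
  16:1354  17:1063  18:861  19:967  20:883  21:544  22:353  23:964
  24:615  25:486  26:426  27:798  28:1071  29:1098  30:644  31:1166
  32:509  33:570  34:765  35:989  36:460  37:14
Giant step factor: 567^(-38) ≡ 558 (mod 1433).
Scan 1048·558^i mod 1433 for i = 0, 1, …:
  i=0: 1048   i=1: 120   i=2: 1042   i=3: 1071
Match at i=3, j=28: n = 3·38 + 28 = 142.

142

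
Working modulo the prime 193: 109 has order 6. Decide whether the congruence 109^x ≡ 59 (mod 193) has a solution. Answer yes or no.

59 ∈ ⟨109⟩ iff 59^6 ≡ 1 (mod 193), since |⟨109⟩| = 6.
59^6 mod 193 = 150.
Since 150 ≠ 1, 59 does not lie in the subgroup.

no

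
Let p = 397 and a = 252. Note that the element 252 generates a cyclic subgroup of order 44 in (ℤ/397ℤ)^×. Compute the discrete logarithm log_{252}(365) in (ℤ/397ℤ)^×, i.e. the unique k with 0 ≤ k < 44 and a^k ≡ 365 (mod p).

19

Baby-step giant-step with m = ceil(sqrt(44)) = 7.
Baby table (252^j mod 397 for j=0..6):
  0:1  1:252  2:381  3:335  4:256  5:198  6:271
Giant step factor: 252^(-7) ≡ 149 (mod 397).
Scan 365·149^i mod 397 for i = 0, 1, …:
  i=0: 365   i=1: 393   i=2: 198
Match at i=2, j=5: k = 2·7 + 5 = 19.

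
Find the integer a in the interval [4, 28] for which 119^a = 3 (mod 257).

5

Compute 119^4 mod 257 = 162, then multiply by 119 repeatedly:
  119^4=162  119^5=3
Found 3 at exponent 5.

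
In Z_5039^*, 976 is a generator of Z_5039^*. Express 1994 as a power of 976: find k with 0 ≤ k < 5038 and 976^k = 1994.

4005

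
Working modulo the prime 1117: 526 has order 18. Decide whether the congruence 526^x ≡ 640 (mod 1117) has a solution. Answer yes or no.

no

⟨526⟩ has order 18; its elements mod 1117 are {1, 23, 120, 121, 189, 340, 526, 529, 549, 568, 588, 591, 777, 928, 996, 997, 1094, 1116}.
640 is not in this set.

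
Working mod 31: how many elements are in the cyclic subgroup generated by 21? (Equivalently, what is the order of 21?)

30

The order of 21 must divide p − 1 = 30 = 2 · 3 · 5.
Divisors: 1, 2, 3, 5, 6, 10, 15, 30.
Check each in increasing order: 21^1 ≡ 21;  21^2 ≡ 7;  21^3 ≡ 23;  21^5 ≡ 6;  21^6 ≡ 2;  21^10 ≡ 5;  21^15 ≡ 30;  21^30 ≡ 1.
Smallest exponent giving 1 is 30.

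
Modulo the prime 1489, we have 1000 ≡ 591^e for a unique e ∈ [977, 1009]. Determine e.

1002

Compute 591^977 mod 1489 = 645, then multiply by 591 repeatedly:
  591^977=645  591^978=11  591^979=545  591^980=471  591^981=1407
  591^982=675  591^983=1362  591^984=882  591^985=112  591^986=676
  591^987=464  591^988=248  591^989=646  591^990=602  591^991=1400
  591^992=1005  591^993=1333  591^994=122  591^995=630  591^996=80
  591^997=1121  591^998=1395  591^999=1028  591^1000=36  591^1001=430
  591^1002=1000
Found 1000 at exponent 1002.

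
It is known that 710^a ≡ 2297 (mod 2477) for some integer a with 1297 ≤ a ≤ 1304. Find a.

Compute 710^1297 mod 2477 = 995, then multiply by 710 repeatedly:
  710^1297=995  710^1298=505  710^1299=1862  710^1300=1779  710^1301=2297
Found 2297 at exponent 1301.

1301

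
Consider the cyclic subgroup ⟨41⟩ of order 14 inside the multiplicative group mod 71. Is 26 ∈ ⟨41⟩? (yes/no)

yes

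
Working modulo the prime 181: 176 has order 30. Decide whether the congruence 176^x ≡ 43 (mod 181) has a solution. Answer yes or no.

no

43 ∈ ⟨176⟩ iff 43^30 ≡ 1 (mod 181), since |⟨176⟩| = 30.
43^30 mod 181 = 48.
Since 48 ≠ 1, 43 does not lie in the subgroup.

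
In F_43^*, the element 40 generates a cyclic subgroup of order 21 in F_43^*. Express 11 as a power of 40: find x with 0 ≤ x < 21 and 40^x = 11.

9

Successive powers of 40 modulo 43:
  40^0=1  40^1=40  40^2=9  40^3=16  40^4=38  40^5=15
  40^6=41  40^7=6  40^8=25  40^9=11
So 40^9 ≡ 11 (mod 43), giving x = 9.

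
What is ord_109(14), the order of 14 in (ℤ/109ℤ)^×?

The order of 14 must divide p − 1 = 108 = 2^2 · 3^3.
Divisors: 1, 2, 3, 4, 6, 9, 12, 18, 27, 36, 54, 108.
Check each in increasing order: 14^1 ≡ 14;  14^2 ≡ 87;  14^3 ≡ 19;  14^4 ≡ 48;  14^6 ≡ 34;  14^9 ≡ 101;  14^12 ≡ 66;  14^18 ≡ 64;  14^27 ≡ 33;  14^36 ≡ 63;  14^54 ≡ 108;  14^108 ≡ 1.
Smallest exponent giving 1 is 108.

108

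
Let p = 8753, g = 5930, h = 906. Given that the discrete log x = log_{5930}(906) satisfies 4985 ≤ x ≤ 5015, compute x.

5014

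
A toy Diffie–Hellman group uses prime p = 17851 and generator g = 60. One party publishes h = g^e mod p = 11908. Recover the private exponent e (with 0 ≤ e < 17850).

10143

Baby-step giant-step with m = ceil(sqrt(17850)) = 134.
Baby table (60^j mod 17851 for j=0..133):
  0:1  1:60  2:3600  3:1788  4:174  5:10440  6:1615  7:7645
  8:12425  9:13609  10:13245  11:9256  12:1979  13:11634  14:1851  15:3954
  16:5177  17:7153  18:756  19:9658  20:8248  21:12903  22:6587  23:2498
  24:7072  25:13747  26:3674  27:6228  28:16660  29:17795  30:14491  31:12612
  32:6978  33:8107  34:4443  35:16666  36:304  37:389  38:5489  39:8022
  40:17194  41:14133  42:8983  43:3450  44:10639  45:13555  46:10005  47:11217
  48:12533  49:2238  50:9323  51:5999  52:2920  53:14541  54:15612  55:8468
  56:8252  57:13143  58:3136  59:9650  60:7768  61:1954  62:10134  63:1106
  64:12807  65:827  66:13918  67:13934  68:14894  69:1090  70:11847  71:14631
  72:3161  73:11150  74:8513  75:10952  76:14484  77:12192  78:17480  79:13442
  80:3225  81:14990  82:6850  83:427  84:7769  85:2014  86:13734  87:2894
  88:12981  89:11267  90:15533  91:3728  92:9468  93:14699  94:7241  95:6036
  96:5140  97:4933  98:10364  99:14906  100:1810  101:1494  102:385  103:5249
  104:11473  105:10042  106:13437  107:2925  108:14841  109:15761  110:17408  111:9122
  112:11790  113:11211  114:12173  115:16340  116:16446  117:4955  118:11684  119:4851
  120:5444  121:5322  122:15853  123:5077  124:1153  125:15627  126:9368  127:8699
  128:4261  129:5746  130:5591  131:14142  132:9523  133:148
Giant step factor: 60^(-134) ≡ 15497 (mod 17851).
Scan 11908·15497^i mod 17851 for i = 0, 1, …:
  i=0: 11908   i=1: 12489   i=2: 1491   i=3: 6833
  i=4: 16720   i=5: 2575   i=6: 7790   i=7: 13168
  i=8: 9715   i=9: 15872     …   i=74: 608
  i=75: 14699
Match at i=75, j=93: e = 75·134 + 93 = 10143.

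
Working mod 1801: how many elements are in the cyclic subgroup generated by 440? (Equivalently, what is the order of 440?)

The order of 440 must divide p − 1 = 1800 = 2^3 · 3^2 · 5^2.
Divisors: 1, 2, 3, 4, 5, 6, 8, 9, 10, 12, 15, 18, 20, 24, 25, 30, 36, 40, 45, 50, 60, 72, 75, 90, 100, 120, 150, 180, 200, 225, 300, 360, 450, 600, 900, 1800.
Check each in increasing order: 440^1 ≡ 440;  440^2 ≡ 893;  440^3 ≡ 302;  440^4 ≡ 1407;  440^5 ≡ 1337;  440^6 ≡ 1154;  440^8 ≡ 350;  440^9 ≡ 915;  440^10 ≡ 977;  440^12 ≡ 777;  440^15 ≡ 524;  440^18 ≡ 1561;  440^20 ≡ 1800;  440^24 ≡ 394;  440^25 ≡ 464;  440^30 ≡ 824;  440^36 ≡ 1769;  440^40 ≡ 1.
Smallest exponent giving 1 is 40.

40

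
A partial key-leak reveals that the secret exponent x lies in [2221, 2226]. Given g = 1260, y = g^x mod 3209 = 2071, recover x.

2222

Compute 1260^2221 mod 3209 = 157, then multiply by 1260 repeatedly:
  1260^2221=157  1260^2222=2071
Found 2071 at exponent 2222.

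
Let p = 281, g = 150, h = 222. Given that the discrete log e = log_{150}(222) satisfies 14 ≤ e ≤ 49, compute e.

Compute 150^14 mod 281 = 40, then multiply by 150 repeatedly:
  150^14=40  150^15=99  150^16=238  150^17=13  150^18=264
  150^19=260  150^20=222
Found 222 at exponent 20.

20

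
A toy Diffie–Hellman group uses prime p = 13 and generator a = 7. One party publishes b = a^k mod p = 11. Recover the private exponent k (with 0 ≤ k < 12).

5

Successive powers of 7 modulo 13:
  7^0=1  7^1=7  7^2=10  7^3=5  7^4=9  7^5=11
So 7^5 ≡ 11 (mod 13), giving k = 5.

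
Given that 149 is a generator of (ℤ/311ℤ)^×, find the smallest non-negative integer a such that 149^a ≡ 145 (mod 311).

69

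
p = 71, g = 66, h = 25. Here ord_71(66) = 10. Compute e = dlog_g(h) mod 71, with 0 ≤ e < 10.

2

Successive powers of 66 modulo 71:
  66^0=1  66^1=66  66^2=25
So 66^2 ≡ 25 (mod 71), giving e = 2.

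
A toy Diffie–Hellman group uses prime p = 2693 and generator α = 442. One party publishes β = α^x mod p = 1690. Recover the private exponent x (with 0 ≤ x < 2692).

2128

Baby-step giant-step with m = ceil(sqrt(2692)) = 52.
Baby table (442^j mod 2693 for j=0..51):
  0:1  1:442  2:1468  3:2536  4:624  5:1122  6:412  7:1673
  8:1584  9:2641  10:1253  11:1761  12:85  13:2561  14:902  15:120
  16:1873  17:1115  18:11  19:2169  20:2683  21:966  22:1478  23:1570
  24:1839  25:2245  26:1266  27:2121  28:318  29:520  30:935  31:1241
  32:1843  33:1320  34:1752  35:1493  36:121  37:2315  38:2583  39:2547
  40:100  41:1112  42:1378  43:458  44:461  45:1787  46:805  47:334
  48:2206  49:186  50:1422  51:1055
Giant step factor: 442^(-52) ≡ 774 (mod 2693).
Scan 1690·774^i mod 2693 for i = 0, 1, …:
  i=0: 1690   i=1: 1955   i=2: 2397   i=3: 2494
  i=4: 2168   i=5: 293   i=6: 570   i=7: 2221
  i=8: 920   i=9: 1128     …   i=39: 2334
  i=40: 2206
Match at i=40, j=48: x = 40·52 + 48 = 2128.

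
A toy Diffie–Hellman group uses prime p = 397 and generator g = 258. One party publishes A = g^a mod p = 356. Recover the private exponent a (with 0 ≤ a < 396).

Baby-step giant-step with m = ceil(sqrt(396)) = 20.
Baby table (258^j mod 397 for j=0..19):
  0:1  1:258  2:265  3:86  4:353  5:161  6:250  7:186
  8:348  9:62  10:116  11:153  12:171  13:51  14:57  15:17
  16:19  17:138  18:271  19:46
Giant step factor: 258^(-20) ≡ 293 (mod 397).
Scan 356·293^i mod 397 for i = 0, 1, …:
  i=0: 356   i=1: 294   i=2: 390   i=3: 331
  i=4: 115   i=5: 347   i=6: 39   i=7: 311
  i=8: 210   i=9: 392     …   i=16: 280
  i=17: 258
Match at i=17, j=1: a = 17·20 + 1 = 341.

341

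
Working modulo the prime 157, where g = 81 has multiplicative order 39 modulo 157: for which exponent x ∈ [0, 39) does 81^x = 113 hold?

Successive powers of 81 modulo 157:
  81^0=1  81^1=81  81^2=124  81^3=153  81^4=147  81^5=132
  81^6=16  81^7=40  81^8=100  81^9=93  81^10=154  81^11=71
  81^12=99  81^13=12  81^14=30  81^15=75  81^16=109  81^17=37
  81^18=14  81^19=35  81^20=9  81^21=101  81^22=17  81^23=121
  81^24=67  81^25=89  81^26=144  81^27=46  81^28=115  81^29=52
  81^30=130  81^31=11  81^32=106  81^33=108  81^34=113
So 81^34 ≡ 113 (mod 157), giving x = 34.

34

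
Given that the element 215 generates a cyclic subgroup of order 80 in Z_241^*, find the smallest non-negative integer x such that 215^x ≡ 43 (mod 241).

47

Baby-step giant-step with m = ceil(sqrt(80)) = 9.
Baby table (215^j mod 241 for j=0..8):
  0:1  1:215  2:194  3:17  4:40  5:165  6:48  7:198
  8:154
Giant step factor: 215^(-9) ≡ 184 (mod 241).
Scan 43·184^i mod 241 for i = 0, 1, …:
  i=0: 43   i=1: 200   i=2: 168   i=3: 64
  i=4: 208   i=5: 194
Match at i=5, j=2: x = 5·9 + 2 = 47.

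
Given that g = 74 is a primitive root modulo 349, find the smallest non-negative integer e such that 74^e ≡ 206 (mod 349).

Baby-step giant-step with m = ceil(sqrt(348)) = 19.
Baby table (74^j mod 349 for j=0..18):
  0:1  1:74  2:241  3:35  4:147  5:59  6:178  7:259
  8:320  9:297  10:340  11:32  12:274  13:34  14:73  15:167
  16:143  17:112  18:261
Giant step factor: 74^(-19) ≡ 44 (mod 349).
Scan 206·44^i mod 349 for i = 0, 1, …:
  i=0: 206   i=1: 339   i=2: 258   i=3: 184
  i=4: 69   i=5: 244   i=6: 266   i=7: 187
  i=8: 201   i=9: 119   i=10: 1
Match at i=10, j=0: e = 10·19 + 0 = 190.

190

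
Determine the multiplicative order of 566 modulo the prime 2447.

The order of 566 must divide p − 1 = 2446 = 2 · 1223.
Divisors: 1, 2, 1223, 2446.
Check each in increasing order: 566^1 ≡ 566;  566^2 ≡ 2246;  566^1223 ≡ 1.
Smallest exponent giving 1 is 1223.

1223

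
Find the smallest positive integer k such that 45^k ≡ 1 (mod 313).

The order of 45 must divide p − 1 = 312 = 2^3 · 3 · 13.
Divisors: 1, 2, 3, 4, 6, 8, 12, 13, 24, 26, 39, 52, 78, 104, 156, 312.
Check each in increasing order: 45^1 ≡ 45;  45^2 ≡ 147;  45^3 ≡ 42;  45^4 ≡ 12;  45^6 ≡ 199;  45^8 ≡ 144;  45^12 ≡ 163;  45^13 ≡ 136;  45^24 ≡ 277;  45^26 ≡ 29;  45^39 ≡ 188;  45^52 ≡ 215;  45^78 ≡ 288;  45^104 ≡ 214;  45^156 ≡ 312;  45^312 ≡ 1.
Smallest exponent giving 1 is 312.

312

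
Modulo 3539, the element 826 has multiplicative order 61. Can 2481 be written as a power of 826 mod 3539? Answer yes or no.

no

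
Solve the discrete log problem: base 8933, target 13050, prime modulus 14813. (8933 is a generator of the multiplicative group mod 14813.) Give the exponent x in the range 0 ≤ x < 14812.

11395

Baby-step giant-step with m = ceil(sqrt(14812)) = 122.
Baby table (8933^j mod 14813 for j=0..121):
  0:1  1:8933  2:858  3:6193  4:10327  5:10540  6:2392  7:7390
  8:8142  9:656  10:8913  11:14767  12:3846  13:4971  14:11382  15:13787
  16:3989  17:8472  18:759  19:10606  20:14263  21:4766  22:2116  23:840
  24:8342  25:9696  26:2757  27:9075  28:10239  29:9525  30:953  31:10487
  32:2959  33:6355  34:5799  35:1406  36:13187  37:6495  38:12127  39:3022
  40:6240  41:601  42:6427  43:12016  44:3930  45:14693  46:9389  47:731
  48:12303  49:5052  50:9118  51:9220  52:1980  53:618  54:10158  55:11789
  56:5520  57:12496  58:10813  59:11769  60:4616  61:10149  62:5457  63:12611
  64:1198  65:6748  66:5787  67:12714  68:2891  69:6244  70:6707  71:9859
  72:7162  73:799  74:12414  75:4144  76:665  77:432  78:7676  79:331
  80:9036  81:2551  82:5689  83:11247  84:7685  85:6663  86:1945  87:13849
  88:9754  89:2416  90:14400  91:13921  92:1158  93:4940  94:1093  95:2002
  96:4575  97:14221  98:14718  99:10519  100:7368  101:4185  102:11406  103:5984
  104:9768  105:8974  106:11599  107:11745  108:12419  109:4370  110:4955  111:1771
  112:59  113:8592  114:6183  115:9875  116:1960  117:14527  118:7811  119:6433
  120:6362  121:9078
Giant step factor: 8933^(-122) ≡ 8080 (mod 14813).
Scan 13050·8080^i mod 14813 for i = 0, 1, …:
  i=0: 13050   i=1: 5066   i=2: 4961   i=3: 902
  i=4: 164   i=5: 6763   i=6: 14696   i=7: 2672
  i=8: 7219   i=9: 10739     …   i=92: 12973
  i=93: 5052
Match at i=93, j=49: x = 93·122 + 49 = 11395.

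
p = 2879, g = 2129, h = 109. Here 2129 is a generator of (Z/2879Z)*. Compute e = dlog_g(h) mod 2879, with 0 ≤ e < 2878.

676

Baby-step giant-step with m = ceil(sqrt(2878)) = 54.
Baby table (2129^j mod 2879 for j=0..53):
  0:1  1:2129  2:1095  3:2144  4:1361  5:1295  6:1852  7:1557
  8:1124  9:547  10:1447  11:133  12:1015  13:1685  14:131  15:2515
  16:2374  17:1601  18:2672  19:2663  20:776  21:2437  22:415  23:2561
  24:2422  25:149  26:531  27:1931  28:2766  29:1259  30:62  31:2443
  32:1673  33:494  34:891  35:2557  36:2543  37:1527  38:592  39:2245
  40:465  41:2488  42:2471  43:826  44:2364  45:464  46:359  47:1376
  48:1561  49:1003  50:2048  51:1386  52:2698  53:437
Giant step factor: 2129^(-54) ≡ 1067 (mod 2879).
Scan 109·1067^i mod 2879 for i = 0, 1, …:
  i=0: 109   i=1: 1143   i=2: 1764   i=3: 2201
  i=4: 2082   i=5: 1785   i=6: 1576   i=7: 256
  i=8: 2526   i=9: 498   i=10: 1630   i=11: 294
  i=12: 2766
Match at i=12, j=28: e = 12·54 + 28 = 676.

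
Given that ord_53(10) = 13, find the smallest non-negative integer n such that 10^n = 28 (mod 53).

Successive powers of 10 modulo 53:
  10^0=1  10^1=10  10^2=47  10^3=46  10^4=36  10^5=42
  10^6=49  10^7=13  10^8=24  10^9=28
So 10^9 ≡ 28 (mod 53), giving n = 9.

9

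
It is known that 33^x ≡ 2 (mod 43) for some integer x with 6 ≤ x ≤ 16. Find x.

9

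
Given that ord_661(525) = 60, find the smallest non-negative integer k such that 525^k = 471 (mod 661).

Baby-step giant-step with m = ceil(sqrt(60)) = 8.
Baby table (525^j mod 661 for j=0..7):
  0:1  1:525  2:649  3:310  4:144  5:246  6:255  7:353
Giant step factor: 525^(-8) ≡ 402 (mod 661).
Scan 471·402^i mod 661 for i = 0, 1, …:
  i=0: 471   i=1: 296   i=2: 12   i=3: 197
  i=4: 535   i=5: 245   i=6: 1
Match at i=6, j=0: k = 6·8 + 0 = 48.

48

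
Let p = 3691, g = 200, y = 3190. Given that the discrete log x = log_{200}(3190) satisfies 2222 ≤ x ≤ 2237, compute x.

Compute 200^2222 mod 3691 = 2794, then multiply by 200 repeatedly:
  200^2222=2794  200^2223=1459  200^2224=211  200^2225=1599  200^2226=2374
  200^2227=2352  200^2228=1643  200^2229=101  200^2230=1745  200^2231=2046
  200^2232=3190
Found 3190 at exponent 2232.

2232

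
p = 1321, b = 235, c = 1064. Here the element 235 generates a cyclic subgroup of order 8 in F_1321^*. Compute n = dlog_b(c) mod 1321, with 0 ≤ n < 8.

2

Successive powers of 235 modulo 1321:
  235^0=1  235^1=235  235^2=1064
So 235^2 ≡ 1064 (mod 1321), giving n = 2.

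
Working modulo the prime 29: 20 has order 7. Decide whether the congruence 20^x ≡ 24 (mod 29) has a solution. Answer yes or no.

yes

⟨20⟩ has order 7; its elements mod 29 are {1, 7, 16, 20, 23, 24, 25}.
24 is in this set.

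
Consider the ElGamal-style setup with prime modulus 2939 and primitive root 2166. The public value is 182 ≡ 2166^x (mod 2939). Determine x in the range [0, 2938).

1111

Baby-step giant-step with m = ceil(sqrt(2938)) = 55.
Baby table (2166^j mod 2939 for j=0..54):
  0:1  1:2166  2:912  3:384  4:7  5:467  6:506  7:2688
  8:49  9:330  10:603  11:1182  12:343  13:2310  14:1282  15:2396
  16:2401  17:1475  18:157  19:2077  20:2112  21:1508  22:1099  23:2783
  24:89  25:1739  26:1815  27:1847  28:623  29:417  30:949  31:1173
  32:1422  33:2919  34:765  35:2333  36:1137  37:2799  38:2416  39:1636
  40:2081  41:1959  42:2217  43:2635  44:2811  45:1957  46:824  47:811
  48:2043  49:1943  50:2829  51:2738  52:2545  53:1845  54:2169
Giant step factor: 2166^(-55) ≡ 1928 (mod 2939).
Scan 182·1928^i mod 2939 for i = 0, 1, …:
  i=0: 182   i=1: 1155   i=2: 2017   i=3: 479
  i=4: 666   i=5: 2644   i=6: 1406   i=7: 1010
  i=8: 1662   i=9: 826     …   i=19: 400
  i=20: 1182
Match at i=20, j=11: x = 20·55 + 11 = 1111.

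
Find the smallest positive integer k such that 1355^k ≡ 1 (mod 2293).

The order of 1355 must divide p − 1 = 2292 = 2^2 · 3 · 191.
Divisors: 1, 2, 3, 4, 6, 12, 191, 382, 573, 764, 1146, 2292.
Check each in increasing order: 1355^1 ≡ 1355;  1355^2 ≡ 1625;  1355^3 ≡ 595;  1355^4 ≡ 1382;  1355^6 ≡ 903;  1355^12 ≡ 1394;  1355^191 ≡ 113;  1355^382 ≡ 1304;  1355^573 ≡ 600;  1355^764 ≡ 1303;  1355^1146 ≡ 2292;  1355^2292 ≡ 1.
Smallest exponent giving 1 is 2292.

2292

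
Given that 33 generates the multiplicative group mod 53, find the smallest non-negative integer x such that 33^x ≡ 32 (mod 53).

Successive powers of 33 modulo 53:
  33^0=1  33^1=33  33^2=29  33^3=3  33^4=46  33^5=34
  33^6=9  33^7=32
So 33^7 ≡ 32 (mod 53), giving x = 7.

7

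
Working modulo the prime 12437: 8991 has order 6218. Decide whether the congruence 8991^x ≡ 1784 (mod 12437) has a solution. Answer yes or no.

no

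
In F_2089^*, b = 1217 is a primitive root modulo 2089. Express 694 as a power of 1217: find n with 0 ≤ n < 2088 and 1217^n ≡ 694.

1895

Baby-step giant-step with m = ceil(sqrt(2088)) = 46.
Baby table (1217^j mod 2089 for j=0..45):
  0:1  1:1217  2:2077  3:19  4:144  5:1861  6:361  7:647
  8:1935  9:592  10:1848  11:1252  12:803  13:1688  14:809  15:634
  16:737  17:748  18:1601  19:1469  20:1678  21:1173  22:754  23:547
  24:1397  25:1792  26:2037  27:1475  28:624  29:1101  30:868  31:1411
  32:29  33:1869  34:1741  35:551  36:2087  37:1744  38:24  39:2051
  40:1801  41:456  42:1367  43:795  44:308  45:905
Giant step factor: 1217^(-46) ≡ 2076 (mod 2089).
Scan 694·2076^i mod 2089 for i = 0, 1, …:
  i=0: 694   i=1: 1423   i=2: 302   i=3: 252
  i=4: 902   i=5: 808   i=6: 2030   i=7: 767
  i=8: 474   i=9: 105     …   i=40: 1240
  i=41: 592
Match at i=41, j=9: n = 41·46 + 9 = 1895.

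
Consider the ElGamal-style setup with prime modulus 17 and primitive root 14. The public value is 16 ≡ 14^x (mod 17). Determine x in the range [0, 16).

8

Successive powers of 14 modulo 17:
  14^0=1  14^1=14  14^2=9  14^3=7  14^4=13  14^5=12
  14^6=15  14^7=6  14^8=16
So 14^8 ≡ 16 (mod 17), giving x = 8.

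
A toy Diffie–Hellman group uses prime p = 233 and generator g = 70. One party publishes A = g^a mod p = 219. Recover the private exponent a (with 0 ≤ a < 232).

Baby-step giant-step with m = ceil(sqrt(232)) = 16.
Baby table (70^j mod 233 for j=0..15):
  0:1  1:70  2:7  3:24  4:49  5:168  6:110  7:11
  8:71  9:77  10:31  11:73  12:217  13:45  14:121  15:82
Giant step factor: 70^(-16) ≡ 74 (mod 233).
Scan 219·74^i mod 233 for i = 0, 1, …:
  i=0: 219   i=1: 129   i=2: 226   i=3: 181
  i=4: 113   i=5: 207   i=6: 173   i=7: 220
  i=8: 203   i=9: 110
Match at i=9, j=6: a = 9·16 + 6 = 150.

150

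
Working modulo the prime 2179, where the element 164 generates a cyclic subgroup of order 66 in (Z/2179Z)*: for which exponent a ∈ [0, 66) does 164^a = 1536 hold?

6

Baby-step giant-step with m = ceil(sqrt(66)) = 9.
Baby table (164^j mod 2179 for j=0..8):
  0:1  1:164  2:748  3:648  4:1680  5:966  6:1536  7:1319
  8:595
Giant step factor: 164^(-9) ≡ 1234 (mod 2179).
Scan 1536·1234^i mod 2179 for i = 0, 1, …:
  i=0: 1536
Match at i=0, j=6: a = 0·9 + 6 = 6.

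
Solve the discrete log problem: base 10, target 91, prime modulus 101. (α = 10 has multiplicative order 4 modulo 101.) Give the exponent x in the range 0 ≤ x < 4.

3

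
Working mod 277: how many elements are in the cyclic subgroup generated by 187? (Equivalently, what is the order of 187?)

The order of 187 must divide p − 1 = 276 = 2^2 · 3 · 23.
Divisors: 1, 2, 3, 4, 6, 12, 23, 46, 69, 92, 138, 276.
Check each in increasing order: 187^1 ≡ 187;  187^2 ≡ 67;  187^3 ≡ 64;  187^4 ≡ 57;  187^6 ≡ 218;  187^12 ≡ 157;  187^23 ≡ 117;  187^46 ≡ 116;  187^69 ≡ 276;  187^92 ≡ 160;  187^138 ≡ 1.
Smallest exponent giving 1 is 138.

138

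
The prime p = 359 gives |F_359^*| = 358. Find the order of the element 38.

358

The order of 38 must divide p − 1 = 358 = 2 · 179.
Divisors: 1, 2, 179, 358.
Check each in increasing order: 38^1 ≡ 38;  38^2 ≡ 8;  38^179 ≡ 358;  38^358 ≡ 1.
Smallest exponent giving 1 is 358.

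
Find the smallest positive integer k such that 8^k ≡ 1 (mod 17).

8

The order of 8 must divide p − 1 = 16 = 2^4.
Divisors: 1, 2, 4, 8, 16.
Check each in increasing order: 8^1 ≡ 8;  8^2 ≡ 13;  8^4 ≡ 16;  8^8 ≡ 1.
Smallest exponent giving 1 is 8.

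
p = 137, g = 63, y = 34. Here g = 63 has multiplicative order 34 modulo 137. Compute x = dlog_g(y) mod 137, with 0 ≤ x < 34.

Successive powers of 63 modulo 137:
  63^0=1  63^1=63  63^2=133  63^3=22  63^4=16  63^5=49
  63^6=73  63^7=78  63^8=119  63^9=99  63^10=72  63^11=15
  63^12=123  63^13=77  63^14=56  63^15=103  63^16=50  63^17=136
  63^18=74  63^19=4  63^20=115  63^21=121  63^22=88  63^23=64
  63^24=59  63^25=18  63^26=38  63^27=65  63^28=122  63^29=14
  63^30=60  63^31=81  63^32=34
So 63^32 ≡ 34 (mod 137), giving x = 32.

32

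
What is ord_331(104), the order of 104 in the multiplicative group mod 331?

The order of 104 must divide p − 1 = 330 = 2 · 3 · 5 · 11.
Divisors: 1, 2, 3, 5, 6, 10, 11, 15, 22, 30, 33, 55, 66, 110, 165, 330.
Check each in increasing order: 104^1 ≡ 104;  104^2 ≡ 224;  104^3 ≡ 126;  104^5 ≡ 89;  104^6 ≡ 319;  104^10 ≡ 308;  104^11 ≡ 256;  104^15 ≡ 270;  104^22 ≡ 329;  104^30 ≡ 80;  104^33 ≡ 150;  104^55 ≡ 31;  104^66 ≡ 323;  104^110 ≡ 299;  104^165 ≡ 1.
Smallest exponent giving 1 is 165.

165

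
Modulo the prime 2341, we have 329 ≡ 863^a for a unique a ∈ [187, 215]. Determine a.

Compute 863^187 mod 2341 = 1163, then multiply by 863 repeatedly:
  863^187=1163  863^188=1721  863^189=1029  863^190=788  863^191=1154
  863^192=977  863^193=391  863^194=329
Found 329 at exponent 194.

194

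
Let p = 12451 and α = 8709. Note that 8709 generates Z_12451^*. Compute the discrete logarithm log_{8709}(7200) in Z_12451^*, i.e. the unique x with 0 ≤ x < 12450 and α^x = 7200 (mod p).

Baby-step giant-step with m = ceil(sqrt(12450)) = 112.
Baby table (8709^j mod 12451 for j=0..111):
  0:1  1:8709  2:7640  3:11067  4:11763  5:9590  6:10453  7:5916
  8:206  9:1110  10:5014  11:1269  12:7684  13:8282  14:11746  15:10949
  16:5083  17:4542  18:11902  19:12394  20:1627  21:305  22:4182  23:1863
  24:1214  25:1827  26:11416  27:709  28:11436  29:575  30:2373  31:10248
  32:1064  33:2832  34:10908  35:9093  36:2577  37:6391  38:3249  39:6869
  40:7517  41:10646  42:5868  43:5508  44:7920  45:9191  46:9391  47:8051
  48:4578  49:1700  50:1061  51:1607  52:439  53:794  54:4641  55:2523
  56:9243  57:1572  58:6899  59:7316  60:3277  61:1701  62:9770  63:9247
  64:11506  65:106  66:1780  67:525  68:2708  69:1778  70:8009  71:12330
  72:4546  73:9385  74:5601  75:8542  76:10004  77:5189  78:6322  79:12427
  80:2651  81:3405  82:8314  83:4061  84:6409  85:10599  86:7428  87:7507
  88:10713  89:4174  90:6897  91:2349  92:448  93:4469  94:11146  95:2518
  96:3051  97:725  98:1368  99:10756  100:5131  101:11691  102:5092  103:8217
  104:5956  105:12389  106:7886  107:11909  108:11102  109:5303  110:3068  111:11817
Giant step factor: 8709^(-112) ≡ 5442 (mod 12451).
Scan 7200·5442^i mod 12451 for i = 0, 1, …:
  i=0: 7200   i=1: 11554   i=2: 11769   i=3: 11405
  i=4: 10226   i=5: 6373   i=6: 5831   i=7: 7154
  i=8: 10242   i=9: 6288     …   i=30: 9181
  i=31: 9590
Match at i=31, j=5: x = 31·112 + 5 = 3477.

3477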